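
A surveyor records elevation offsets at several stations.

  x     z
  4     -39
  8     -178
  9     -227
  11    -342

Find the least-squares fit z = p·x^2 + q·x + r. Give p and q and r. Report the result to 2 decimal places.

p = -2.84, q = -0.62, r = 8.99

Entries of MᵀM: Σx^2·x^2 = 25554, Σx^2·x = 2636, Σx^2 = 282, Σx·x = 282, Σx = 32, Σ1 = 4.
And Σx^2·z = -71785, Σx·z = -7385, Σz = -786.
Row-reducing yields p = -4406/1549, q = -1921/3098, r = 27857/3098.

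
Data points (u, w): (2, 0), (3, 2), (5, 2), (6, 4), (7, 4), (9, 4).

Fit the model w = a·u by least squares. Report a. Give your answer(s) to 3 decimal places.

MᵀM·[a]ᵀ = Mᵀw reads: 204·a = 104.
(Σu·u = 204, Σu·w = 104.)
a = 104/204 = 0.509804.

a = 0.510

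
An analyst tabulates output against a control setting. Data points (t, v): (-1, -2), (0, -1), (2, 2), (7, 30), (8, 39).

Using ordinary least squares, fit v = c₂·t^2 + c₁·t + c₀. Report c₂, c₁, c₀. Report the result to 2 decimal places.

Sums needed: Σt^2·t^2 = 6514, Σt^2·t = 862, Σt^2 = 118, Σt·t = 118, Σt = 16, Σ1 = 5.
Moment sums: Σt^2·v = 3972, Σt·v = 528, Σv = 68.
XᵀX·[c₂, c₁, c₀]ᵀ = Xᵀv becomes [[6514, 862, 118]; [862, 118, 16]; [118, 16, 5]]·[c₂, c₁, c₀]ᵀ = [3972, 528, 68]ᵀ.
Inverting the 3×3 Gram matrix, [c₂, c₁, c₀]ᵀ = [1619/3014, 2265/3014, -203/137]ᵀ.

c₂ = 0.54, c₁ = 0.75, c₀ = -1.48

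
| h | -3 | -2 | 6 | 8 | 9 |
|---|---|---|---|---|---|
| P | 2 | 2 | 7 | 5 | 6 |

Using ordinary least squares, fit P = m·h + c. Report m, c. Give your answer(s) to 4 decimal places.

m = 0.3622, c = 3.0960

The normal equations are: 194·m + 18·c = 126;  18·m + 5·c = 22.
(Σh·h = 194, Σh = 18, Σ1 = 5, Σh·P = 126, ΣP = 22.)
Δ = 194·5 − 18² = 646.
m = (126·5 − 18·22)/646 = 117/323; c = (194·22 − 18·126)/646 = 1000/323.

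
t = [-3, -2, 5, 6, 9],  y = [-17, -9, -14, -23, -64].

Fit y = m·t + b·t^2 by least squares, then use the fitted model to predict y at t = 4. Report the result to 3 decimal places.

ŷ = -7.043

From the data, Σt·t = 155, Σt·t^2 = 1035, Σt^2·t^2 = 8579.
Right-hand side: Σt·y = -715, Σt^2·y = -6551.
So XᵀX·[m, b]ᵀ = Xᵀy: [[155, 1035]; [1035, 8579]]·[m, b]ᵀ = [-715, -6551]ᵀ.
Eliminating b: 8579·(row 1) − 1035·(row 2) gives 258520·m = 8579·(-715) − 1035·(-6551) = 646300, so m = 5/2.
Then b = ((-6551) − 1035·(5/2))/8579 = -49/46.
At t = 4: ŷ = (5/2)·(4) + (-49/46)·(16) = -162/23.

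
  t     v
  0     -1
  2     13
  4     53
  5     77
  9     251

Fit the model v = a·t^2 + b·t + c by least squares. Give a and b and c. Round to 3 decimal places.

Forming AᵀA = [[7458, 926, 126]; [926, 126, 20]; [126, 20, 5]] and Aᵀv = [23156, 2882, 393]ᵀ gives AᵀA·[a, b, c]ᵀ = Aᵀv.
Inverting the 3×3 Gram matrix, [a, b, c]ᵀ = [17747/5914, 5611/5914, -2414/2957]ᵀ.

a = 3.001, b = 0.949, c = -0.816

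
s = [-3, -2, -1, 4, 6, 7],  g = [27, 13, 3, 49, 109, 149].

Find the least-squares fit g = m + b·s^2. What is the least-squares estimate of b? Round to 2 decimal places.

Normal-equation sums: Σ1 = 6, Σs^2 = 115, Σs^2·s^2 = 4051.
Moment sums: Σg = 350, Σs^2·g = 12307.
Normal equations: [[6, 115]; [115, 4051]]·[m, b]ᵀ = [350, 12307]ᵀ.
Determinant 6·4051 − 115² = 11081.
m = (350·4051 − 115·12307)/11081 = 2545/11081; b = (6·12307 − 115·350)/11081 = 33592/11081.

b = 3.03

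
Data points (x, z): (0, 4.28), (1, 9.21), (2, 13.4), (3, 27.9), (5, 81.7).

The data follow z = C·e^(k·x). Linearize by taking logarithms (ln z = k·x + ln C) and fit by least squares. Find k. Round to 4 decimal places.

k = 0.5817

Let Y = ln z. Fitting Y = k·x + ln C by least squares:
Sums: Σx = 11.0000, Σ(x)² = 39.0000, Σln z = 14.0012, Σx·ln z = 39.4119.
Normal system: [[39.0000, 11.0000]; [11.0000, 5]]·[k, ln C]ᵀ = [39.4119, 14.0012]ᵀ.
Slope k = (n·Σx·ln z − Σx·Σln z)/(n·Σ(x)² − (Σx)²) = (5·39.4119 − 11.0000·14.0012)/74.0000 = 0.58171; ln C = (Σln z − k·Σx)/n = 1.52047.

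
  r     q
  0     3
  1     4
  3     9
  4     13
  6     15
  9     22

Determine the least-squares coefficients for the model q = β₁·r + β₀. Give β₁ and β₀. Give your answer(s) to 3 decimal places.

β₁ = 2.152, β₀ = 2.751

Setting ∂/∂β₁ … = 0 gives: 143·β₁ + 23·β₀ = 371;  23·β₁ + 6·β₀ = 66.
(Σr·r = 143, Σr = 23, Σ1 = 6, Σr·q = 371, Σq = 66.)
Δ = 143·6 − 23² = 329.
β₁ = (371·6 − 23·66)/329 = 708/329; β₀ = (143·66 − 23·371)/329 = 905/329.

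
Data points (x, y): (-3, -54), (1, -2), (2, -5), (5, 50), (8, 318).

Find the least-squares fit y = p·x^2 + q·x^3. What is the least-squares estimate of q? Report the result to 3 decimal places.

q = 0.996

Normal-equation sums: Σx^2·x^2 = 4819, Σx^2·x^3 = 35683, Σx^3·x^3 = 278563.
Moment sums: Σx^2·y = 21094, Σx^3·y = 170482.
So AᵀA·[p, q]ᵀ = Aᵀy: [[4819, 35683]; [35683, 278563]]·[p, q]ᵀ = [21094, 170482]ᵀ.
Eliminating q: 278563·(row 1) − 35683·(row 2) gives 69118608·p = 278563·21094 − 35683·170482 = -207301284, so p = -17275107/5759884.
Then q = (170482 − 35683·(-17275107/5759884))/278563 = 5737963/5759884.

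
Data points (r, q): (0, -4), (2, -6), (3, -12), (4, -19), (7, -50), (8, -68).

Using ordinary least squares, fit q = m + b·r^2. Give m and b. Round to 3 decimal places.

m = -2.931, b = -0.996

With design matrix A, AᵀA = [[6, 142]; [142, 6850]] and Aᵀq = [-159, -7238]ᵀ.
Determinant 6·6850 − 142² = 20936.
m = ((-159)·6850 − 142·(-7238))/20936 = -30677/10468; b = (6·(-7238) − 142·(-159))/20936 = -10425/10468.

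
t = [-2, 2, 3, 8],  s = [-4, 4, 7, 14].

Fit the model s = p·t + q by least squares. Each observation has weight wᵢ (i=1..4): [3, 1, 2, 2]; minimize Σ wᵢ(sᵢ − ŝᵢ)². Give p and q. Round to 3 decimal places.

p = 1.823, q = 0.148

From the data, Σwᵢ·t·t = 162, Σwᵢ·t = 18, Σwᵢ·1 = 8.
For XᵀWs: Σwᵢ·t·s = 298, Σwᵢ·s = 34.
So XᵀWX·[p, q]ᵀ = XᵀWs: [[162, 18]; [18, 8]]·[p, q]ᵀ = [298, 34]ᵀ.
Determinant 162·8 − 18² = 972.
p = (298·8 − 18·34)/972 = 443/243; q = (162·34 − 18·298)/972 = 4/27.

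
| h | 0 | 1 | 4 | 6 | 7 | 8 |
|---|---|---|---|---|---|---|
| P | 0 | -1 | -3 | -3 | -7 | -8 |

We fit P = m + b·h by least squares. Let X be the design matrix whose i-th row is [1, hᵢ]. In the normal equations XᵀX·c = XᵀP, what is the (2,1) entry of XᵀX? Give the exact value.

26

Row 2 ↔ basis h, column 1 ↔ basis 1, so (XᵀX)_{2,1} = Σᵢ h = (0)·(1) + (1)·(1) + (4)·(1) + (6)·(1) + (7)·(1) + (8)·(1) = 26.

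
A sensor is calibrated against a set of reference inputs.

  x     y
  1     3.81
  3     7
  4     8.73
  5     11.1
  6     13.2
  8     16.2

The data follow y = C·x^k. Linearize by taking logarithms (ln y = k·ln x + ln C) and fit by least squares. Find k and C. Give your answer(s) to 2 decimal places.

k = 0.70, C = 3.58

Let Y = ln y. Fitting Y = k·ln x + ln C by least squares:
Σln x = 7.9655, Σ(ln x)² = 13.2535, Σln y = 13.2225, Σln x·ln y = 19.4298.
Equations: 13.2535·k + 7.9655·ln C = 19.4298;  7.9655·k + 6·ln C = 13.2225.
Solving (det = 16.0713): k = 0.70029, ln C = 1.27405, so C = exp(1.27405) = 3.57529.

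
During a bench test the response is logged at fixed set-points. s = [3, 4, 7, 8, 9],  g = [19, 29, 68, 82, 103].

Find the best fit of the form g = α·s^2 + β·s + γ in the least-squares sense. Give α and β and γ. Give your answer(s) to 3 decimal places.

Forming AᵀA = [[13395, 1675, 219]; [1675, 219, 31]; [219, 31, 5]] and Aᵀg = [17558, 2232, 301]ᵀ gives AᵀA·[α, β, γ]ᵀ = Aᵀg.
Inverting the 3×3 Gram matrix, [α, β, γ]ᵀ = [187/203, 1115/406, 1147/406]ᵀ.

α = 0.921, β = 2.746, γ = 2.825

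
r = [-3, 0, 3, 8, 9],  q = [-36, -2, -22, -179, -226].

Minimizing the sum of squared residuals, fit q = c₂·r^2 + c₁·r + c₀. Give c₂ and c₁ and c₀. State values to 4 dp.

c₂ = -3.0281, c₁ = 2.2500, c₀ = -1.9339

Compute the Gram sums: Σr^2·r^2 = 10819, Σr^2·r = 1241, Σr^2 = 163, Σr·r = 163, Σr = 17, Σ1 = 5.
For Xᵀq: Σr^2·q = -30284, Σr·q = -3424, Σq = -465.
Normal equations: [[10819, 1241, 163]; [1241, 163, 17]; [163, 17, 5]]·[c₂, c₁, c₀]ᵀ = [-30284, -3424, -465]ᵀ.
Inverting the 3×3 Gram matrix, [c₂, c₁, c₀]ᵀ = [-67787/22386, 25184/11193, -14431/7462]ᵀ.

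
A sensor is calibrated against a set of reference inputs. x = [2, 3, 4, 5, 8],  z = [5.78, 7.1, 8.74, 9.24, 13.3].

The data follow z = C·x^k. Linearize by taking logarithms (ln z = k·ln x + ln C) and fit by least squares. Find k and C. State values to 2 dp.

Taking logs, ln z = k·ln x + ln C, so regress ln z on ln x.
XᵀX = [[10.5236, 6.8669]; [6.8669, 5]], rhs = [15.3346, 10.6937]ᵀ  (here Σln x = 6.8669, Σ(ln x)² = 10.5236, Σln z = 10.6937, Σln x·ln z = 15.3346).
Slope k = (n·Σln x·ln z − Σln x·Σln z)/(n·Σ(ln x)² − (Σln x)²) = (5·15.3346 − 6.8669·10.6937)/5.4631 = 0.59303; ln C = (Σln z − k·Σln x)/n = 1.32429, so C = exp(1.32429) = 3.75950.

k = 0.59, C = 3.76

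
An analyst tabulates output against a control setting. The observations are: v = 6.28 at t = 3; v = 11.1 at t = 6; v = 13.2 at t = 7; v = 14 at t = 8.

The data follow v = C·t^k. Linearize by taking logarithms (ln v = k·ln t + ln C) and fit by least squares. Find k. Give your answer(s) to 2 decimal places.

Let Y = ln v. Fitting Y = k·ln t + ln C by least squares:
AᵀA = [[12.5280, 6.9157]; [6.9157, 4]], rhs = [16.8399, 9.4636]ᵀ  (here Σln t = 6.9157, Σ(ln t)² = 12.5280, Σln v = 9.4636, Σln t·ln v = 16.8399).
Slope k = (n·Σln t·ln v − Σln t·Σln v)/(n·Σ(ln t)² − (Σln t)²) = (4·16.8399 − 6.9157·9.4636)/2.2847 = 0.83680; ln C = (Σln v − k·Σln t)/n = 0.91913.

k = 0.84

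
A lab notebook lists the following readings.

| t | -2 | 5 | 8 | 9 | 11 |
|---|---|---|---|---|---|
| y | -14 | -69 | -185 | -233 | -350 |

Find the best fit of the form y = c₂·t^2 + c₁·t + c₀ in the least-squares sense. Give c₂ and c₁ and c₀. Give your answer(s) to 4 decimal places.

The normal equations are: 25939·c₂ + 2689·c₁ + 295·c₀ = -74844;  2689·c₂ + 295·c₁ + 31·c₀ = -7744;  295·c₂ + 31·c₁ + 5·c₀ = -851.
(Σt^2·t^2 = 25939, Σt^2·t = 2689, Σt^2 = 295, Σt·t = 295, Σt = 31, Σ1 = 5, Σt^2·y = -74844, Σt·y = -7744, Σy = -851.)
Solving the 3×3 system (Gaussian elimination) gives c₂ = -1025425/344238, c₁ = 314737/344238, c₀ = -6767/57373.

c₂ = -2.9788, c₁ = 0.9143, c₀ = -0.1179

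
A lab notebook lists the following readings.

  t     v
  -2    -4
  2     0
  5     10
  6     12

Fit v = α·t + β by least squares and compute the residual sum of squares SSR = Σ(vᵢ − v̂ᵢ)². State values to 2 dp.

With design matrix M, MᵀM = [[69, 11]; [11, 4]] and Mᵀv = [130, 18]ᵀ.
Determinant 69·4 − 11² = 155.
α = (130·4 − 11·18)/155 = 322/155; β = (69·18 − 11·130)/155 = -188/155.
Residuals: 212/155, -456/155, 128/155, 116/155; SSR = 1824/155.

SSR = 11.77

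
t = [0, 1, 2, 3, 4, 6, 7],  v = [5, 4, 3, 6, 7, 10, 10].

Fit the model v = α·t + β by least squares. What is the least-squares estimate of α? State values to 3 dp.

α = 0.967

Sums needed: Σt·t = 115, Σt = 23, Σ1 = 7.
Moment sums: Σt·v = 186, Σv = 45.
So MᵀM·[α, β]ᵀ = Mᵀv: [[115, 23]; [23, 7]]·[α, β]ᵀ = [186, 45]ᵀ.
Eliminating β: 7·(row 1) − 23·(row 2) gives 276·α = 7·186 − 23·45 = 267, so α = 89/92.
Then β = (45 − 23·(89/92))/7 = 13/4.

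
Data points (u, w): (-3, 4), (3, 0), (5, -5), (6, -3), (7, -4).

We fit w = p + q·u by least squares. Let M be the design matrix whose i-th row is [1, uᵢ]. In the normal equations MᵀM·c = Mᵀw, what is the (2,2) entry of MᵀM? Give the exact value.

Row 2 ↔ basis u, column 2 ↔ basis u, so (MᵀM)_{2,2} = Σᵢ (u)·(u) = (-3)·(-3) + (3)·(3) + (5)·(5) + (6)·(6) + (7)·(7) = 128.

128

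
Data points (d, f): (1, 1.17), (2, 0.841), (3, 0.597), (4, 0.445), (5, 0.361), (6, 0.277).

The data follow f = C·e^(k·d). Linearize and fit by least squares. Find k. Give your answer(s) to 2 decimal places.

Let Y = ln f. Fitting Y = k·d + ln C by least squares:
Over the data: Σd = 21.0000, Σ(d)² = 91.0000, Σln f = -3.6443, Σd·ln f = -17.7724.
Normal system: [[91.0000, 21.0000]; [21.0000, 6]]·[k, ln C]ᵀ = [-17.7724, -3.6443]ᵀ.
Solving (det = 105.0000): k = -0.28671, ln C = 0.39609.

k = -0.29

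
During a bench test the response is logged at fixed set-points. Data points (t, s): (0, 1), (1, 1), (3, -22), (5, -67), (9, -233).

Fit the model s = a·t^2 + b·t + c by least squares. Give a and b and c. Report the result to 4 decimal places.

MᵀM·[a, b, c]ᵀ = Mᵀs reads: 7268·a + 882·b + 116·c = -20745;  882·a + 116·b + 18·c = -2497;  116·a + 18·b + 5·c = -320.
Inverting the 3×3 Gram matrix, [a, b, c]ᵀ = [-143543/46662, 25397/15554, 3161/2121]ᵀ.

a = -3.0762, b = 1.6328, c = 1.4903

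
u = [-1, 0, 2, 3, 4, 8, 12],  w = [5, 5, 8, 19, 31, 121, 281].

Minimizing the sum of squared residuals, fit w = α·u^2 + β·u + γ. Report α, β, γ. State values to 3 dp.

Compute the Gram sums: Σu^2·u^2 = 25186, Σu^2·u = 2338, Σu^2 = 238, Σu·u = 238, Σu = 28, Σ1 = 7.
For Xᵀw: Σu^2·w = 48912, Σu·w = 4532, Σw = 470.
Solving the 3×3 system (Gaussian elimination) gives α = 470/231, β = -4/3, γ = 254/77.

α = 2.035, β = -1.333, γ = 3.299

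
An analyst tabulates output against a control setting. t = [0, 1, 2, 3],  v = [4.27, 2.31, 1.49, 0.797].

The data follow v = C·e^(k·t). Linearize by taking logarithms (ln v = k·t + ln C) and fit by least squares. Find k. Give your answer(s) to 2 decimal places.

k = -0.55

Let Y = ln v. Fitting Y = k·t + ln C by least squares:
Σt = 6.0000, Σ(t)² = 14.0000, Σln v = 2.4607, Σt·ln v = 0.9541.
Normal system: [[14.0000, 6.0000]; [6.0000, 4]]·[k, ln C]ᵀ = [0.9541, 2.4607]ᵀ.
Solving (det = 20.0000): k = -0.54740, ln C = 1.43629.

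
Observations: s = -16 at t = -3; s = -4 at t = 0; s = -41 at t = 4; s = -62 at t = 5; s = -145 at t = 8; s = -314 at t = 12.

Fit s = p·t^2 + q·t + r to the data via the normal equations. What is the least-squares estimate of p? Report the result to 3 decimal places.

Entries of AᵀA: Σt^2·t^2 = 25794, Σt^2·t = 2402, Σt^2 = 258, Σt·t = 258, Σt = 26, Σ1 = 6.
Moment sums: Σt^2·s = -56846, Σt·s = -5354, Σs = -582.
Normal equations: [[25794, 2402, 258]; [2402, 258, 26]; [258, 26, 6]]·[p, q, r]ᵀ = [-56846, -5354, -582]ᵀ.
Inverting the 3×3 Gram matrix, [p, q, r]ᵀ = [-185291/91452, -48345/30484, -137423/45726]ᵀ.

p = -2.026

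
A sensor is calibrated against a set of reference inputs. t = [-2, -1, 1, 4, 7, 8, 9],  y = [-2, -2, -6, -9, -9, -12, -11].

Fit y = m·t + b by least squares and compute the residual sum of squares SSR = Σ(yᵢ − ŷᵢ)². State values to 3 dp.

SSR = 7.866

Sums needed: Σt·t = 216, Σt = 26, Σ1 = 7.
Moment sums: Σt·y = -294, Σy = -51.
Δ = 216·7 − 26² = 836.
m = ((-294)·7 − 26·(-51))/836 = -183/209; b = (216·(-51) − 26·(-294))/836 = -843/209.
Residuals: 59/209, 22/19, -12/11, -306/209, 243/209, -201/209, 191/209; SSR = 1644/209.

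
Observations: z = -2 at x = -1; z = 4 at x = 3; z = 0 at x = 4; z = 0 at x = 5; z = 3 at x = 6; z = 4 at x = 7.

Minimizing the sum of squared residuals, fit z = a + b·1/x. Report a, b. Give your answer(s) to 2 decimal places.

Setting ∂/∂a … = 0 gives: 6·a + (13/140)·b = 9;  (13/140)·a + (222581/176400)·b = 185/42.
(Σ1 = 6, Σ1/x = 13/140, Σ1/x·1/x = 222581/176400, Σz = 9, Σ1/x·z = 185/42.)
Eliminating b: (222581/176400)·(row 1) − (13/140)·(row 2) gives (88931/11760)·a = (222581/176400)·9 − (13/140)·(185/42) = 643693/58800, so a = 643693/444655.
Then b = ((185/42) − (13/140)·(643693/444655))/(222581/176400) = 300972/88931.

a = 1.45, b = 3.38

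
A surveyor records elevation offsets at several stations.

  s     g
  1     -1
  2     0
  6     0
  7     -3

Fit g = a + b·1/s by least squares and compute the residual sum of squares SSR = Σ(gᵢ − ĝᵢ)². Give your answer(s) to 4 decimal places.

SSR = 5.6974

From the data, Σ1 = 4, Σ1/s = 38/21, Σ1/s·1/s = 1145/882.
Right-hand side: Σg = -4, Σ1/s·g = -10/7.
So AᵀA·[a, b]ᵀ = Aᵀg: [[4, 38/21]; [38/21, 1145/882]]·[a, b]ᵀ = [-4, -10/7]ᵀ.
Eliminating b: (1145/882)·(row 1) − (38/21)·(row 2) gives (94/49)·a = (1145/882)·(-4) − (38/21)·(-10/7) = -1150/441, so a = -575/423.
Then b = ((-10/7) − (38/21)·(-575/423))/(1145/882) = 112/141.
Residuals: -184/423, 407/423, 173/141, -742/423; SSR = 2410/423.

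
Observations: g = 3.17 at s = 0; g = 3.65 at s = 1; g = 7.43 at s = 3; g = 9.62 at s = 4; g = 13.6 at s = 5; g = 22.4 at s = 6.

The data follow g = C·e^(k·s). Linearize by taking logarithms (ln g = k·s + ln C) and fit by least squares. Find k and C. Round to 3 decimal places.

Taking logs, ln g = k·s + ln C, so regress ln g on s.
XᵀX = [[87.0000, 19.0000]; [19.0000, 6]], rhs = [48.0714, 12.4370]ᵀ  (here Σs = 19.0000, Σ(s)² = 87.0000, Σln g = 12.4370, Σs·ln g = 48.0714).
Δ = 87.0000·6 − (19.0000)² = 161.0000; k = (48.0714·6 − 19.0000·12.4370)/161.0000 = 0.32376, ln C = (87.0000·12.4370 − 19.0000·48.0714)/161.0000 = 1.04757, so C = exp(1.04757) = 2.85072.

k = 0.324, C = 2.851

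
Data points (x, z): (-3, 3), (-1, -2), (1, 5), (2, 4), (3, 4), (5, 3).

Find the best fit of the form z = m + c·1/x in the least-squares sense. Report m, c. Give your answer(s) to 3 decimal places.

m = 2.452, c = 3.271

With design matrix M, MᵀM = [[6, 7/10]; [7/10, 2261/900]] and Mᵀz = [17, 149/15]ᵀ.
Eliminating c: (2261/900)·(row 1) − (7/10)·(row 2) gives (175/12)·m = (2261/900)·17 − (7/10)·(149/15) = 32179/900, so m = 4597/1875.
Then c = ((149/15) − (7/10)·(4597/1875))/(2261/900) = 2862/875.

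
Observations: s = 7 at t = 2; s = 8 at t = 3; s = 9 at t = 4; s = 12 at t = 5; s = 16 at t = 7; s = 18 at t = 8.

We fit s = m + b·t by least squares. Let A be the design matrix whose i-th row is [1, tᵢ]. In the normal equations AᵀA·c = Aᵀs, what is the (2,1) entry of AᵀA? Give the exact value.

Row 2 ↔ basis t, column 1 ↔ basis 1, so (AᵀA)_{2,1} = Σᵢ t = (2)·(1) + (3)·(1) + (4)·(1) + (5)·(1) + (7)·(1) + (8)·(1) = 29.

29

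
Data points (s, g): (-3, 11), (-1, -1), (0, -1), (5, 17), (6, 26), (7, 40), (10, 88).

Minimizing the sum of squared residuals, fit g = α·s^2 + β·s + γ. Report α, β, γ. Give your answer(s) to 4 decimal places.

Compute the Gram sums: Σs^2·s^2 = 14404, Σs^2·s = 1656, Σs^2 = 220, Σs·s = 220, Σs = 24, Σ1 = 7.
Right-hand side: Σs^2·g = 12219, Σs·g = 1369, Σg = 180.
Normal equations: [[14404, 1656, 220]; [1656, 220, 24]; [220, 24, 7]]·[α, β, γ]ᵀ = [12219, 1369, 180]ᵀ.
Solving the 3×3 system (Gaussian elimination) gives α = 131659/127372, β = -166673/127372, γ = -72781/31843.

α = 1.0337, β = -1.3086, γ = -2.2856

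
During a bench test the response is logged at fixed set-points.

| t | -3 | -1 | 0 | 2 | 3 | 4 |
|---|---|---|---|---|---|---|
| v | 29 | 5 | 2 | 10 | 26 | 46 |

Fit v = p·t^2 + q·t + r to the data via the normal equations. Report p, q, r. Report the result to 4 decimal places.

p = 2.9341, q = -0.6114, r = 1.1045

The normal system MᵀM·[p, q, r]ᵀ = Mᵀv is [[435, 71, 39]; [71, 39, 5]; [39, 5, 6]]·[p, q, r]ᵀ = [1276, 190, 118]ᵀ.
Row-reducing yields p = 1291/440, q = -269/440, r = 243/220.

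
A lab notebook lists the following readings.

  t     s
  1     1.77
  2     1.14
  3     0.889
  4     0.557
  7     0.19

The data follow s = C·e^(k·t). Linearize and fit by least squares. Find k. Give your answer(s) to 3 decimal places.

Let Y = ln s. Fitting Y = k·t + ln C by least squares:
AᵀA = [[79.0000, 17.0000]; [17.0000, 5]], rhs = [-13.4858, -1.6616]ᵀ  (here Σt = 17.0000, Σ(t)² = 79.0000, Σln s = -1.6616, Σt·ln s = -13.4858).
Solving (det = 106.0000): k = -0.36964, ln C = 0.92448.

k = -0.370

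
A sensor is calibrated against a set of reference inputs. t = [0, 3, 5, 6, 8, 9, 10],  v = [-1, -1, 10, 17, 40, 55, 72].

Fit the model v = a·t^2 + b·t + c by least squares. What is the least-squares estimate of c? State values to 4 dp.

XᵀX·[a, b, c]ᵀ = Xᵀv reads: 22659·a + 2609·b + 315·c = 15068;  2609·a + 315·b + 41·c = 1684;  315·a + 41·b + 7·c = 192.
Solving the 3×3 system (Gaussian elimination) gives a = 5882/5621, b = -2575/803, c = -449/511.

c = -0.8787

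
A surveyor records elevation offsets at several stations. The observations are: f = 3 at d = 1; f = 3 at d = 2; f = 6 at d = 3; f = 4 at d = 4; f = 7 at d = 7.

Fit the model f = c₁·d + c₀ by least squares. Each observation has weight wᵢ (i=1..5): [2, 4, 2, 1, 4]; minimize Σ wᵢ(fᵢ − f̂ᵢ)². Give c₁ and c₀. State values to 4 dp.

Forming MᵀWM = [[248, 48]; [48, 13]] and MᵀWf = [278, 62]ᵀ gives MᵀWM·[c₁, c₀]ᵀ = MᵀWf.
Determinant 248·13 − 48² = 920.
c₁ = (278·13 − 48·62)/920 = 319/460; c₀ = (248·62 − 48·278)/920 = 254/115.

c₁ = 0.6935, c₀ = 2.2087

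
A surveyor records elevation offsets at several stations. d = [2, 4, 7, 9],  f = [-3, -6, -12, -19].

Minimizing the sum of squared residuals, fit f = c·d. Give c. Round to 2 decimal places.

The normal equations are: 150·c = -285.
Hence c = -285 / 150 ≈ -1.9.

c = -1.90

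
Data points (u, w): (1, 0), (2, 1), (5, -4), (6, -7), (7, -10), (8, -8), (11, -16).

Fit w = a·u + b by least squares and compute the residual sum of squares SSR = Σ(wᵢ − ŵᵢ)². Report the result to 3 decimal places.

With design matrix A, AᵀA = [[300, 40]; [40, 7]] and Aᵀw = [-370, -44]ᵀ.
Δ = 300·7 − 40² = 500.
a = ((-370)·7 − 40·(-44))/500 = -83/50; b = (300·(-44) − 40·(-370))/500 = 16/5.
Residuals: -77/50, 28/25, 11/10, -6/25, -79/50, 52/25, -47/50; SSR = 63/5.

SSR = 12.600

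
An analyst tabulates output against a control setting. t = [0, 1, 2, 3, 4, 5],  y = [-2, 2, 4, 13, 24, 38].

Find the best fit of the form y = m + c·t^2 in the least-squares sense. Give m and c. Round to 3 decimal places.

The normal equations are: 6·m + 55·c = 79;  55·m + 979·c = 1469.
det = 6·979 − 55² = 2849.
m = (79·979 − 55·1469)/2849 = -314/259; c = (6·1469 − 55·79)/2849 = 4469/2849.

m = -1.212, c = 1.569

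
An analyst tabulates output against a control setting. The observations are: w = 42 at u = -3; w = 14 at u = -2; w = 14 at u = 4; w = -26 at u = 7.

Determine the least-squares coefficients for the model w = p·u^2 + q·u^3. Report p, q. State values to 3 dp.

With design matrix X, XᵀX = [[2754, 17556]; [17556, 122538]] and Xᵀw = [-616, -9268]ᵀ.
Δ = 2754·122538 − 17556² = 29256516.
p = ((-616)·122538 − 17556·(-9268))/29256516 = 7268800/2438043; q = (2754·(-9268) − 17556·(-616))/29256516 = -1225798/2438043.

p = 2.981, q = -0.503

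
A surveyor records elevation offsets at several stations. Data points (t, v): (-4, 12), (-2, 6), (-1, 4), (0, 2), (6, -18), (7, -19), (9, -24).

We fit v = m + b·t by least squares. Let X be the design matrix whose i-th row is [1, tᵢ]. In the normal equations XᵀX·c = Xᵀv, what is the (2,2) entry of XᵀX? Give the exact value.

187

Row 2 ↔ basis t, column 2 ↔ basis t, so (XᵀX)_{2,2} = Σᵢ (t)·(t) = (-4)·(-4) + (-2)·(-2) + (-1)·(-1) + (0)·(0) + (6)·(6) + (7)·(7) + (9)·(9) = 187.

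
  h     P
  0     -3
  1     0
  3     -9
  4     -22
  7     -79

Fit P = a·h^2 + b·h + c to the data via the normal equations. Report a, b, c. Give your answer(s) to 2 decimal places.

The normal equations are: 2739·a + 435·b + 75·c = -4304;  435·a + 75·b + 15·c = -668;  75·a + 15·b + 5·c = -113.
Solving the 3×3 system (Gaussian elimination) gives a = -17/8, b = 469/120, c = -49/20.

a = -2.13, b = 3.91, c = -2.45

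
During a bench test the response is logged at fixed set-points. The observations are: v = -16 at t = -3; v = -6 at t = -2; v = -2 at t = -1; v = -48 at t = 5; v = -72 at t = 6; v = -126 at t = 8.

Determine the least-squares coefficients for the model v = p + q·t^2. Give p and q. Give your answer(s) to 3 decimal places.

p = 1.184, q = -1.994

From the data, Σ1 = 6, Σt^2 = 139, Σt^2·t^2 = 6115.
Moment sums: Σv = -270, Σt^2·v = -12026.
So MᵀM·[p, q]ᵀ = Mᵀv: [[6, 139]; [139, 6115]]·[p, q]ᵀ = [-270, -12026]ᵀ.
det = 6·6115 − 139² = 17369.
p = ((-270)·6115 − 139·(-12026))/17369 = 20564/17369; q = (6·(-12026) − 139·(-270))/17369 = -34626/17369.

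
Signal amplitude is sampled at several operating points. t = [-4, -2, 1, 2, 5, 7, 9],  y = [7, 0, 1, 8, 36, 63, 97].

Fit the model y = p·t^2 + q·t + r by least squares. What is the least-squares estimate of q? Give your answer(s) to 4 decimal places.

q = 2.1244

MᵀM·[p, q, r]ᵀ = Mᵀy reads: 9876·p + 1134·q + 180·r = 11989;  1134·p + 180·q + 18·r = 1483;  180·p + 18·q + 7·r = 212.
Solving the 3×3 system (Gaussian elimination) gives p = 95173/97698, q = 622643/293094, r = -3691/16283.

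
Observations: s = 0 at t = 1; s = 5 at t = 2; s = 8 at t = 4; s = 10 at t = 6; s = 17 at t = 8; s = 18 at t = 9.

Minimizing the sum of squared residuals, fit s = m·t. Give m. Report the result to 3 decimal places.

m = 1.980

With design matrix A, AᵀA = [[202]] and Aᵀs = [400]ᵀ.
Hence m = 400 / 202 ≈ 1.9802.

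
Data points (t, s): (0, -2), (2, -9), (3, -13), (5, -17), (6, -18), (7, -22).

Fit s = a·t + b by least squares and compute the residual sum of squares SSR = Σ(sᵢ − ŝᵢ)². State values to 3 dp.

SSR = 6.526

Setting ∂/∂a … = 0 gives: 123·a + 23·b = -404;  23·a + 6·b = -81.
(Σt·t = 123, Σt = 23, Σ1 = 6, Σt·s = -404, Σs = -81.)
Δ = 123·6 − 23² = 209.
a = ((-404)·6 − 23·(-81))/209 = -51/19; b = (123·(-81) − 23·(-404))/209 = -61/19.
Residuals: 23/19, -8/19, -33/19, -7/19, 25/19, 0; SSR = 124/19.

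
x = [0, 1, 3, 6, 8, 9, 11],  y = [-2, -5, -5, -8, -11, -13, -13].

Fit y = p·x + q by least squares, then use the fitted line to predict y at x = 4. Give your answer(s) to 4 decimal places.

Normal-equation sums: Σx·x = 312, Σx = 38, Σ1 = 7.
For Mᵀy: Σx·y = -416, Σy = -57.
MᵀM·[p, q]ᵀ = Mᵀy becomes [[312, 38]; [38, 7]]·[p, q]ᵀ = [-416, -57]ᵀ.
Eliminating q: 7·(row 1) − 38·(row 2) gives 740·p = 7·(-416) − 38·(-57) = -746, so p = -373/370.
Then q = ((-57) − 38·(-373/370))/7 = -494/185.
At x = 4: ŷ = (-373/370)·(4) + (-494/185)·(1) = -248/37.

ŷ = -6.7027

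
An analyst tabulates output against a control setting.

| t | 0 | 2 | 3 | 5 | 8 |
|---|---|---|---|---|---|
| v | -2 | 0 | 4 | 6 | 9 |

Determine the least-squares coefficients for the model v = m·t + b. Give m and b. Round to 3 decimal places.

Normal-equation sums: Σt·t = 102, Σt = 18, Σ1 = 5.
Moment sums: Σt·v = 114, Σv = 17.
MᵀM·[m, b]ᵀ = Mᵀv becomes [[102, 18]; [18, 5]]·[m, b]ᵀ = [114, 17]ᵀ.
det = 102·5 − 18² = 186.
m = (114·5 − 18·17)/186 = 44/31; b = (102·17 − 18·114)/186 = -53/31.

m = 1.419, b = -1.710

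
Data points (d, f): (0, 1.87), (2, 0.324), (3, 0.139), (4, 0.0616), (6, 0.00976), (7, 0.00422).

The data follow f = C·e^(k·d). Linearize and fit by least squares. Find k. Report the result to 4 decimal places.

Linearized form: ln f = k·d + ln C. From the 6 transformed points,
Sums: Σd = 22.0000, Σ(d)² = 114.0000, Σln f = -15.3588, Σd·ln f = -85.3745.
Normal system: [[114.0000, 22.0000]; [22.0000, 6]]·[k, ln C]ᵀ = [-85.3745, -15.3588]ᵀ.
Δ = 114.0000·6 − (22.0000)² = 200.0000; k = (-85.3745·6 − 22.0000·-15.3588)/200.0000 = -0.87176, ln C = (114.0000·-15.3588 − 22.0000·-85.3745)/200.0000 = 0.63666.

k = -0.8718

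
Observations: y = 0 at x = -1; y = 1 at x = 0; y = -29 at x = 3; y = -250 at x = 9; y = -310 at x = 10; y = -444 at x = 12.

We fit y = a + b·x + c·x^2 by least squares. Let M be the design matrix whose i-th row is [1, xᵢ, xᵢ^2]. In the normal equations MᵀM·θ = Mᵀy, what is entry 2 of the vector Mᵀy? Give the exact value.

Entry 2 ↔ basis x, so (Mᵀy)_{2} = Σᵢ (x)·yᵢ = (-1)·(0) + (0)·(1) + (3)·(-29) + (9)·(-250) + (10)·(-310) + (12)·(-444) = -10765.

-10765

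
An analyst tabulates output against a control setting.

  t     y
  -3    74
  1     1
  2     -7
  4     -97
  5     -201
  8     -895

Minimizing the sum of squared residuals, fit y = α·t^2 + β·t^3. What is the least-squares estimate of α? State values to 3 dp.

With design matrix M, MᵀM = [[5075, 36707]; [36707, 282659]] and Mᵀy = [-63218, -491626]ᵀ.
Eliminating β: 282659·(row 1) − 36707·(row 2) gives 87090576·α = 282659·(-63218) − 36707·(-491626) = 176978920, so α = 22122365/10886322.
Then β = ((-491626) − 36707·(22122365/10886322))/282659 = -21807353/10886322.

α = 2.032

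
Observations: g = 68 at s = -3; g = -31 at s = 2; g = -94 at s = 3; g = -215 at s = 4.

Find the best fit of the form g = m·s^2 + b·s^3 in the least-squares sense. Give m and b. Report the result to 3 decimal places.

m = -1.456, b = -2.998

Compute the Gram sums: Σs^2·s^2 = 434, Σs^2·s^3 = 1056, Σs^3·s^3 = 5618.
For Mᵀg: Σs^2·g = -3798, Σs^3·g = -18382.
So MᵀM·[m, b]ᵀ = Mᵀg: [[434, 1056]; [1056, 5618]]·[m, b]ᵀ = [-3798, -18382]ᵀ.
Eliminating b: 5618·(row 1) − 1056·(row 2) gives 1323076·m = 5618·(-3798) − 1056·(-18382) = -1925772, so m = -481443/330769.
Then b = ((-18382) − 1056·(-481443/330769))/5618 = -991775/330769.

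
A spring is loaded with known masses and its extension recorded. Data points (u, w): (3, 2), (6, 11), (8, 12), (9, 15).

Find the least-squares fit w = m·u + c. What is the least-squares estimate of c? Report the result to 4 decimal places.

With design matrix X, XᵀX = [[190, 26]; [26, 4]] and Xᵀw = [303, 40]ᵀ.
det = 190·4 − 26² = 84.
m = (303·4 − 26·40)/84 = 43/21; c = (190·40 − 26·303)/84 = -139/42.

c = -3.3095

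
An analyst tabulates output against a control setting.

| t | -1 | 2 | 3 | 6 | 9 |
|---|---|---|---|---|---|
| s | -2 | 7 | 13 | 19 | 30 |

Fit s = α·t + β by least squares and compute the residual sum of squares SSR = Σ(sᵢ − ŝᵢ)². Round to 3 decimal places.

Entries of MᵀM: Σt·t = 131, Σt = 19, Σ1 = 5.
And Σt·s = 439, Σs = 67.
Eliminating β: 5·(row 1) − 19·(row 2) gives 294·α = 5·439 − 19·67 = 922, so α = 461/147.
Then β = (67 − 19·(461/147))/5 = 218/147.
Residuals: -17/49, -37/49, 310/147, -191/147, 43/147; SSR = 1016/147.

SSR = 6.912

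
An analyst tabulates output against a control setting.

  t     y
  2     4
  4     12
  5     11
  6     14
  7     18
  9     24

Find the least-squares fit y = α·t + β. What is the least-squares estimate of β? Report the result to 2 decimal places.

XᵀX·[α, β]ᵀ = Xᵀy reads: 211·α + 33·β = 537;  33·α + 6·β = 83.
(Σt·t = 211, Σt = 33, Σ1 = 6, Σt·y = 537, Σy = 83.)
Δ = 211·6 − 33² = 177.
α = (537·6 − 33·83)/177 = 161/59; β = (211·83 − 33·537)/177 = -208/177.

β = -1.18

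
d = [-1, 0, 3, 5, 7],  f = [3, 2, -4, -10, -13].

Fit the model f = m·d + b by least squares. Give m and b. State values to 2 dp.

m = -2.11, b = 1.50

Compute the Gram sums: Σd·d = 84, Σd = 14, Σ1 = 5.
And Σd·f = -156, Σf = -22.
So AᵀA·[m, b]ᵀ = Aᵀf: [[84, 14]; [14, 5]]·[m, b]ᵀ = [-156, -22]ᵀ.
Eliminating b: 5·(row 1) − 14·(row 2) gives 224·m = 5·(-156) − 14·(-22) = -472, so m = -59/28.
Then b = ((-22) − 14·(-59/28))/5 = 3/2.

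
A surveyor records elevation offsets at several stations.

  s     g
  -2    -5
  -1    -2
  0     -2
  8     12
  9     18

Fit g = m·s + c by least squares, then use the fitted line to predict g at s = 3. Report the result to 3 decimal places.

ĝ = 4.581

The normal equations are: 150·m + 14·c = 270;  14·m + 5·c = 21.
det = 150·5 − 14² = 554.
m = (270·5 − 14·21)/554 = 528/277; c = (150·21 − 14·270)/554 = -315/277.
At s = 3: ĝ = (528/277)·(3) + (-315/277)·(1) = 1269/277.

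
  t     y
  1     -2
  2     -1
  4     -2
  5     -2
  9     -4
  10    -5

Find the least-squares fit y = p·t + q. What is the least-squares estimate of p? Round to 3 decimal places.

Entries of AᵀA: Σt·t = 227, Σt = 31, Σ1 = 6.
Right-hand side: Σt·y = -108, Σy = -16.
Eliminating q: 6·(row 1) − 31·(row 2) gives 401·p = 6·(-108) − 31·(-16) = -152, so p = -152/401.
Then q = ((-16) − 31·(-152/401))/6 = -284/401.

p = -0.379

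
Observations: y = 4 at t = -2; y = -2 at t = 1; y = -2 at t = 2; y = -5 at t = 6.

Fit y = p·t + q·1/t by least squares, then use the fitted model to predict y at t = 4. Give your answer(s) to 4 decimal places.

ŷ = -3.7380

Sums needed: Σt·t = 45, Σt·1/t = 4, Σ1/t·1/t = 55/36.
For Xᵀy: Σt·y = -44, Σ1/t·y = -35/6.
XᵀX·[p, q]ᵀ = Xᵀy becomes [[45, 4]; [4, 55/36]]·[p, q]ᵀ = [-44, -35/6]ᵀ.
Eliminating q: (55/36)·(row 1) − 4·(row 2) gives (211/4)·p = (55/36)·(-44) − 4·(-35/6) = -395/9, so p = -1580/1899.
Then q = ((-35/6) − 4·(-1580/1899))/(55/36) = -346/211.
At t = 4: ŷ = (-1580/1899)·(4) + (-346/211)·(1/4) = -14197/3798.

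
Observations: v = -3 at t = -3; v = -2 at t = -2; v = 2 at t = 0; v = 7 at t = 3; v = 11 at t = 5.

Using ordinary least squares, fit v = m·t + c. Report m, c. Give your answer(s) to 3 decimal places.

m = 1.770, c = 1.938

Setting ∂/∂m … = 0 gives: 47·m + 3·c = 89;  3·m + 5·c = 15.
(Σt·t = 47, Σt = 3, Σ1 = 5, Σt·v = 89, Σv = 15.)
Δ = 47·5 − 3² = 226.
m = (89·5 − 3·15)/226 = 200/113; c = (47·15 − 3·89)/226 = 219/113.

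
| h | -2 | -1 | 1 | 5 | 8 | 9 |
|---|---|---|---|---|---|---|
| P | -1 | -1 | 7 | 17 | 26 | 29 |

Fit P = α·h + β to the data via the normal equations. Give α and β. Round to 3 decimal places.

XᵀX·[α, β]ᵀ = XᵀP reads: 176·α + 20·β = 564;  20·α + 6·β = 77.
(Σh·h = 176, Σh = 20, Σ1 = 6, Σh·P = 564, ΣP = 77.)
det = 176·6 − 20² = 656.
α = (564·6 − 20·77)/656 = 461/164; β = (176·77 − 20·564)/656 = 142/41.

α = 2.811, β = 3.463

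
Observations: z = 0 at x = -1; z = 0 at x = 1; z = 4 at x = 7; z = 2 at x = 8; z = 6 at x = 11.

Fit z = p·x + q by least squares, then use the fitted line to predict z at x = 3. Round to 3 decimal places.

AᵀA·[p, q]ᵀ = Aᵀz reads: 236·p + 26·q = 110;  26·p + 5·q = 12.
(Σx·x = 236, Σx = 26, Σ1 = 5, Σx·z = 110, Σz = 12.)
Eliminating q: 5·(row 1) − 26·(row 2) gives 504·p = 5·110 − 26·12 = 238, so p = 17/36.
Then q = (12 − 26·(17/36))/5 = -1/18.
At x = 3: ẑ = (17/36)·(3) + (-1/18)·(1) = 49/36.

ẑ = 1.361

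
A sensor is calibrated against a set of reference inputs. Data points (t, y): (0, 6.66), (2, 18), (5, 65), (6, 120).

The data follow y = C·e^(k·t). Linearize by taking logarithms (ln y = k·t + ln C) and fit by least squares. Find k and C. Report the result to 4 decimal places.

With ln yᵢ as the transformed response and tᵢ as the regressor:
Σt = 13.0000, Σ(t)² = 65.0000, Σln y = 13.7484, Σt·ln y = 55.3776.
Equations: 65.0000·k + 13.0000·ln C = 55.3776;  13.0000·k + 4·ln C = 13.7484.
Solving (det = 91.0000): k = 0.47013, ln C = 1.90917, so C = exp(1.90917) = 6.74752.

k = 0.4701, C = 6.7475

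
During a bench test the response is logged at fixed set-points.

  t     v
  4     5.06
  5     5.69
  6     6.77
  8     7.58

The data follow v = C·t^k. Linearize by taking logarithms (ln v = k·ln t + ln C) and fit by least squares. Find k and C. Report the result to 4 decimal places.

k = 0.6043, C = 2.1971

Taking logs, ln v = k·ln t + ln C, so regress ln v on ln t.
Σln t = 6.8669, Σ(ln t)² = 12.0466, Σln v = 7.2981, Σln t·ln v = 12.6847.
Equations: 12.0466·k + 6.8669·ln C = 12.6847;  6.8669·k + 4·ln C = 7.2981.
Solving (det = 1.0316): k = 0.60429, ln C = 0.78712, so C = exp(0.78712) = 2.19705.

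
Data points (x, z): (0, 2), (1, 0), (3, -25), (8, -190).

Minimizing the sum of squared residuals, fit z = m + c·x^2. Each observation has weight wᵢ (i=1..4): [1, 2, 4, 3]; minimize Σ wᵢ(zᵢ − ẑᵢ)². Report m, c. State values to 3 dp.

m = 2.338, c = -3.006

Sums needed: Σwᵢ·1 = 10, Σwᵢ·x^2 = 230, Σwᵢ·x^2·x^2 = 12614.
Moment sums: Σwᵢ·z = -668, Σwᵢ·x^2·z = -37380.
Δ = 10·12614 − 230² = 73240.
m = ((-668)·12614 − 230·(-37380))/73240 = 21406/9155; c = (10·(-37380) − 230·(-668))/73240 = -5504/1831.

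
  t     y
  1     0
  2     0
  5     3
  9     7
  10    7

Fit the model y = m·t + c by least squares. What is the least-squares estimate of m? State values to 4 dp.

m = 0.8620

Setting ∂/∂m … = 0 gives: 211·m + 27·c = 148;  27·m + 5·c = 17.
(Σt·t = 211, Σt = 27, Σ1 = 5, Σt·y = 148, Σy = 17.)
det = 211·5 − 27² = 326.
m = (148·5 − 27·17)/326 = 281/326; c = (211·17 − 27·148)/326 = -409/326.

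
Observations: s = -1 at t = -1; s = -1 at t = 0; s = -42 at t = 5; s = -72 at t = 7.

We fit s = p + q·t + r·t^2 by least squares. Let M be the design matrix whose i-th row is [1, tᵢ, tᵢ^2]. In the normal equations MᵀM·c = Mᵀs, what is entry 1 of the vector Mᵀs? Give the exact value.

-116

Entry 1 ↔ basis 1, so (Mᵀs)_{1} = Σᵢ sᵢ = (1)·(-1) + (1)·(-1) + (1)·(-42) + (1)·(-72) = -116.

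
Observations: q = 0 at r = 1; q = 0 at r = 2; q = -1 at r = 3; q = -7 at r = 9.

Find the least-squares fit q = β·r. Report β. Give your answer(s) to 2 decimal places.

With design matrix M, MᵀM = [[95]] and Mᵀq = [-66]ᵀ.
β = (-66)/95 = -0.694737.

β = -0.69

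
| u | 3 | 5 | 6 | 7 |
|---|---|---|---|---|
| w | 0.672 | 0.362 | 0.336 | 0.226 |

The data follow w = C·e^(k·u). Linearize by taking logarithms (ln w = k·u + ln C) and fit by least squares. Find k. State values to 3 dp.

k = -0.260

With ln wᵢ as the transformed response and uᵢ as the regressor:
XᵀX = [[119.0000, 21.0000]; [21.0000, 4]], rhs = [-23.2275, -3.9915]ᵀ  (here Σu = 21.0000, Σ(u)² = 119.0000, Σln w = -3.9915, Σu·ln w = -23.2275).
Slope k = (n·Σu·ln w − Σu·Σln w)/(n·Σ(u)² − (Σu)²) = (4·-23.2275 − 21.0000·-3.9915)/35.0000 = -0.25968; ln C = (Σln w − k·Σu)/n = 0.36547.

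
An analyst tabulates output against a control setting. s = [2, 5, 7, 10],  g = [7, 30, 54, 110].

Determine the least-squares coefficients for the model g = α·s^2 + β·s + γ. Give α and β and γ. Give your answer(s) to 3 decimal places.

α = 1.100, β = -0.376, γ = 3.559

Forming AᵀA = [[13042, 1476, 178]; [1476, 178, 24]; [178, 24, 4]] and Aᵀg = [14424, 1642, 201]ᵀ gives AᵀA·[α, β, γ]ᵀ = Aᵀg.
Inverting the 3×3 Gram matrix, [α, β, γ]ᵀ = [11/10, -32/85, 121/34]ᵀ.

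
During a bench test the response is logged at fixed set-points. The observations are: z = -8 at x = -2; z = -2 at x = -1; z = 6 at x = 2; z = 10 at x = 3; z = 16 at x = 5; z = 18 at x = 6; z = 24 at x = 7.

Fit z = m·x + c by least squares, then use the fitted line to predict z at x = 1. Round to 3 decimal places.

ẑ = 3.032

Sums needed: Σx·x = 128, Σx = 20, Σ1 = 7.
For Mᵀz: Σx·z = 416, Σz = 64.
MᵀM·[m, c]ᵀ = Mᵀz becomes [[128, 20]; [20, 7]]·[m, c]ᵀ = [416, 64]ᵀ.
Eliminating c: 7·(row 1) − 20·(row 2) gives 496·m = 7·416 − 20·64 = 1632, so m = 102/31.
Then c = (64 − 20·(102/31))/7 = -8/31.
At x = 1: ẑ = (102/31)·(1) + (-8/31)·(1) = 94/31.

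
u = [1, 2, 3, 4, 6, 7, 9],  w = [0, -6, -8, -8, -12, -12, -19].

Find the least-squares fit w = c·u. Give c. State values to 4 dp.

With design matrix M, MᵀM = [[196]] and Mᵀw = [-395]ᵀ.
c = (-395)/196 = -2.01531.

c = -2.0153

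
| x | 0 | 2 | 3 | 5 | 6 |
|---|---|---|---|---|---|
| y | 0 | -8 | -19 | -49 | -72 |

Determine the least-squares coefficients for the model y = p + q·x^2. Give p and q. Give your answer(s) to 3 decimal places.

The normal equations are: 5·p + 74·q = -148;  74·p + 2018·q = -4020.
(Σ1 = 5, Σx^2 = 74, Σx^2·x^2 = 2018, Σy = -148, Σx^2·y = -4020.)
Determinant 5·2018 − 74² = 4614.
p = ((-148)·2018 − 74·(-4020))/4614 = -592/2307; q = (5·(-4020) − 74·(-148))/4614 = -4574/2307.

p = -0.257, q = -1.983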